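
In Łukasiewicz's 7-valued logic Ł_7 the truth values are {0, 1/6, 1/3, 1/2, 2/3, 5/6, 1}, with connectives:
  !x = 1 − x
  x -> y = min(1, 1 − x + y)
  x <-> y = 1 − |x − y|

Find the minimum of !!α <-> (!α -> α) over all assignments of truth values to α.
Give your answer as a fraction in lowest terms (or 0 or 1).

1/2

Take α = 1/2:
!α = !1/2 = 1/2
!!α = !1/2 = 1/2
!α = !1/2 = 1/2
!α -> α = 1/2 -> 1/2 = 1
!!α <-> (!α -> α) = 1/2 <-> 1 = 1/2
No assignment yields a value below 1/2, so this is the minimum.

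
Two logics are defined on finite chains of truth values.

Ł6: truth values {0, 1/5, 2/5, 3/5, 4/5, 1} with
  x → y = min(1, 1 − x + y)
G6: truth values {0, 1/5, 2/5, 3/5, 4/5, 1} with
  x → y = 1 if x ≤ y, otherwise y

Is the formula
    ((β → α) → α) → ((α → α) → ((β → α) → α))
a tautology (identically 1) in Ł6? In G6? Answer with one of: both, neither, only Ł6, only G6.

In Ł6: every assignment gives 1 — tautology.
In G6: every assignment gives 1 — tautology.

both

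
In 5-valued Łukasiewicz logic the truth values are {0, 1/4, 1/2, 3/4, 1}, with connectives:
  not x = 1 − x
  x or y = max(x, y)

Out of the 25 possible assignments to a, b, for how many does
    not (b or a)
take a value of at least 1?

value 1: 1 assignment (counts)
value 3/4: 3 assignments
value 1/2: 5 assignments
value 1/4: 7 assignments
value 0: 9 assignments
So 1 of the 25 assignments meets the threshold.

1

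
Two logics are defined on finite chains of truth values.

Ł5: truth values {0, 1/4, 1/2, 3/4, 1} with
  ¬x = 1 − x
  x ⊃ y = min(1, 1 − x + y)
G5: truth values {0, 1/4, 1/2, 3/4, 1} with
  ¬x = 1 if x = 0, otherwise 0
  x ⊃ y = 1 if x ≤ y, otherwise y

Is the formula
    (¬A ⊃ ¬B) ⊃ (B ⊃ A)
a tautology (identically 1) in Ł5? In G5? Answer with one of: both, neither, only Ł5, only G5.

only Ł5

In Ł5: every assignment gives 1 — tautology.
In G5: at A = 1/4, B = 1/2 the value is 1/4 — not a tautology.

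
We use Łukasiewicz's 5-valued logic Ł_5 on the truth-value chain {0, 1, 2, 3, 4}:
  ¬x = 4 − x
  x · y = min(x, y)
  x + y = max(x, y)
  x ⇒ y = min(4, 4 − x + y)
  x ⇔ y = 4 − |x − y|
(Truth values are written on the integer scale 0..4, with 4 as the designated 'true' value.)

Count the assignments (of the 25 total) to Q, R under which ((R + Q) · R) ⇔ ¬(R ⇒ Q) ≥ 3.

value 4: 9 assignments (counts)
value 3: 7 assignments (counts)
value 2: 5 assignments
value 1: 3 assignments
value 0: 1 assignment
So 16 of the 25 assignments meet the threshold.

16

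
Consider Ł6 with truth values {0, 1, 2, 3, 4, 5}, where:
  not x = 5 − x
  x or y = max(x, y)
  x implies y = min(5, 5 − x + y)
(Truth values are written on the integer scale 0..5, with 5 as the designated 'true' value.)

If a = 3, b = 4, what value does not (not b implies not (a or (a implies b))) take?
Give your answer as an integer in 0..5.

not b = not 4 = 1
a implies b = 3 implies 4 = 5
a or (a implies b) = 3 or 5 = 5
not (a or (a implies b)) = not 5 = 0
not b implies not (a or (a implies b)) = 1 implies 0 = 4
not (not b implies not (a or (a implies b))) = not 4 = 1

1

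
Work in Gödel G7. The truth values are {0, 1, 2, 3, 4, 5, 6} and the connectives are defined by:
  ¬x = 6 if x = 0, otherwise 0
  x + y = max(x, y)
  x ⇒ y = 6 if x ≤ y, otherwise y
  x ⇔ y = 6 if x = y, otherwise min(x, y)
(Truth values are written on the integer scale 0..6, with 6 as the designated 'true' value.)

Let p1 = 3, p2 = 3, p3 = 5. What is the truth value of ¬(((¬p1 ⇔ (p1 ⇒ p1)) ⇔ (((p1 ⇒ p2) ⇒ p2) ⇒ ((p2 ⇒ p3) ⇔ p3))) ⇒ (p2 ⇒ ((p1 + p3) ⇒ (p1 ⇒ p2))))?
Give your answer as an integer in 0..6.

¬p1 = ¬3 = 0
p1 ⇒ p1 = 3 ⇒ 3 = 6
¬p1 ⇔ (p1 ⇒ p1) = 0 ⇔ 6 = 0
p1 ⇒ p2 = 3 ⇒ 3 = 6
(p1 ⇒ p2) ⇒ p2 = 6 ⇒ 3 = 3
p2 ⇒ p3 = 3 ⇒ 5 = 6
(p2 ⇒ p3) ⇔ p3 = 6 ⇔ 5 = 5
((p1 ⇒ p2) ⇒ p2) ⇒ ((p2 ⇒ p3) ⇔ p3) = 3 ⇒ 5 = 6
(¬p1 ⇔ (p1 ⇒ p1)) ⇔ (((p1 ⇒ p2) ⇒ p2) ⇒ ((p2 ⇒ p3) ⇔ p3)) = 0 ⇔ 6 = 0
p1 + p3 = 3 + 5 = 5
p1 ⇒ p2 = 3 ⇒ 3 = 6
(p1 + p3) ⇒ (p1 ⇒ p2) = 5 ⇒ 6 = 6
p2 ⇒ ((p1 + p3) ⇒ (p1 ⇒ p2)) = 3 ⇒ 6 = 6
((¬p1 ⇔ (p1 ⇒ p1)) ⇔ (((p1 ⇒ p2) ⇒ p2) ⇒ ((p2 ⇒ p3) ⇔ p3))) ⇒ (p2 ⇒ ((p1 + p3) ⇒ (p1 ⇒ p2))) = 0 ⇒ 6 = 6
¬(((¬p1 ⇔ (p1 ⇒ p1)) ⇔ (((p1 ⇒ p2) ⇒ p2) ⇒ ((p2 ⇒ p3) ⇔ p3))) ⇒ (p2 ⇒ ((p1 + p3) ⇒ (p1 ⇒ p2)))) = ¬6 = 0

0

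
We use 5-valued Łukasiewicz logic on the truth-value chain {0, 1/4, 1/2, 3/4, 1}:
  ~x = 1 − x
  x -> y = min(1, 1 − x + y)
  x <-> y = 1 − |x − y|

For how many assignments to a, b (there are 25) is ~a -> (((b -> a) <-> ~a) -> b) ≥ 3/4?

22

value 1: 20 assignments (counts)
value 3/4: 2 assignments (counts)
value 1/2: 2 assignments
value 0: 1 assignment
So 22 of the 25 assignments meet the threshold.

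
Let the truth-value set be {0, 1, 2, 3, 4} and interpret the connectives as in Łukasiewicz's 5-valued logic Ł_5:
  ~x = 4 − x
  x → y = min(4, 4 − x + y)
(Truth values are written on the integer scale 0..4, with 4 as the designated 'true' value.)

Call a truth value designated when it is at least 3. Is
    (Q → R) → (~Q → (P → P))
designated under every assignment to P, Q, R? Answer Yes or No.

At P = 1, Q = 1, R = 2, for instance:
Q → R = 1 → 2 = 4
~Q = ~1 = 3
P → P = 1 → 1 = 4
~Q → (P → P) = 3 → 4 = 4
(Q → R) → (~Q → (P → P)) = 4 → 4 = 4
and checking the remaining 124 assignments likewise gives ≥ 3 in every case.

Yes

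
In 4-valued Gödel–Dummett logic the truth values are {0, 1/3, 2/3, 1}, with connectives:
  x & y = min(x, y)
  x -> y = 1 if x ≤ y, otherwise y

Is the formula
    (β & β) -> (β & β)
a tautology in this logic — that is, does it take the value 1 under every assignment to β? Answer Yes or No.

Yes

β = 0 ↦ 1
β = 1/3 ↦ 1
β = 2/3 ↦ 1
β = 1 ↦ 1
Every assignment gives a value ≥ 1.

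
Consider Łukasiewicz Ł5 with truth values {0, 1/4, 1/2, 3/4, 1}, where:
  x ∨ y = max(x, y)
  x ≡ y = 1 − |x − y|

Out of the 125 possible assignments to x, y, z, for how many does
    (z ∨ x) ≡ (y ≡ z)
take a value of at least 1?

value 1: 34 assignments (counts)
value 3/4: 43 assignments
value 1/2: 28 assignments
value 1/4: 13 assignments
value 0: 7 assignments
So 34 of the 125 assignments meet the threshold.

34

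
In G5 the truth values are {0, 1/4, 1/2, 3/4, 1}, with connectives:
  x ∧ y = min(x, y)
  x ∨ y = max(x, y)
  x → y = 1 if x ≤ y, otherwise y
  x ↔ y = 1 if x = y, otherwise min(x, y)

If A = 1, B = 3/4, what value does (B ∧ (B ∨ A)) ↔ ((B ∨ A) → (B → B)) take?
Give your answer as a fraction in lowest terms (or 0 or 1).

B ∨ A = 3/4 ∨ 1 = 1
B ∧ (B ∨ A) = 3/4 ∧ 1 = 3/4
B ∨ A = 3/4 ∨ 1 = 1
B → B = 3/4 → 3/4 = 1
(B ∨ A) → (B → B) = 1 → 1 = 1
(B ∧ (B ∨ A)) ↔ ((B ∨ A) → (B → B)) = 3/4 ↔ 1 = 3/4

3/4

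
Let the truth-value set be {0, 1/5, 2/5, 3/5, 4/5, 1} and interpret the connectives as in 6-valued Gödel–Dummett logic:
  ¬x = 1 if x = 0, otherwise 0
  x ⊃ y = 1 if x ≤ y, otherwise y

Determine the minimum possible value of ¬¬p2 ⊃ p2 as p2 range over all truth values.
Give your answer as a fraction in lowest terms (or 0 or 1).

Take p2 = 1/5:
¬p2 = ¬1/5 = 0
¬¬p2 = ¬0 = 1
¬¬p2 ⊃ p2 = 1 ⊃ 1/5 = 1/5
No assignment yields a value below 1/5, so this is the minimum.

1/5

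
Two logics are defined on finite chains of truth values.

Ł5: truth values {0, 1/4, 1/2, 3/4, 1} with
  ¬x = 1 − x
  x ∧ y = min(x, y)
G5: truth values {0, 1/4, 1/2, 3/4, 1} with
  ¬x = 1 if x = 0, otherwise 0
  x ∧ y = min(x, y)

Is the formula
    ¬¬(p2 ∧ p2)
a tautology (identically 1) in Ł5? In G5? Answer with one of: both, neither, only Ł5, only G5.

In Ł5: at p2 = 0 the value is 0 — not a tautology.
In G5: at p2 = 0 the value is 0 — not a tautology.

neither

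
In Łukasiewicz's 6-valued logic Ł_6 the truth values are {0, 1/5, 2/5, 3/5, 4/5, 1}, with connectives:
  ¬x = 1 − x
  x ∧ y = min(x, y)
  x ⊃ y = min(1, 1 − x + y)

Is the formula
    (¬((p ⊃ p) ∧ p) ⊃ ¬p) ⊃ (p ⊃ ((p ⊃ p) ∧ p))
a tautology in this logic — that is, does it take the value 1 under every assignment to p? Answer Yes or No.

Yes

p = 0 ↦ 1
p = 1/5 ↦ 1
p = 2/5 ↦ 1
p = 3/5 ↦ 1
p = 4/5 ↦ 1
p = 1 ↦ 1
Every assignment gives a value ≥ 1.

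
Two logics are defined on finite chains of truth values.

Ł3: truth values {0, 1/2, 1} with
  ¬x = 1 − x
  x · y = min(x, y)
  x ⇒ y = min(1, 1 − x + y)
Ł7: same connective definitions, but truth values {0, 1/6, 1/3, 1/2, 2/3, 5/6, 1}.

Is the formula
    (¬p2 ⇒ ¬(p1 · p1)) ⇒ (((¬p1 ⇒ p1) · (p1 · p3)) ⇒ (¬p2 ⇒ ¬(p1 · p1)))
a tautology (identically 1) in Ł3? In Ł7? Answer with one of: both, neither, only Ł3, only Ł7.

In Ł3: every assignment gives 1 — tautology.
In Ł7: every assignment gives 1 — tautology.

both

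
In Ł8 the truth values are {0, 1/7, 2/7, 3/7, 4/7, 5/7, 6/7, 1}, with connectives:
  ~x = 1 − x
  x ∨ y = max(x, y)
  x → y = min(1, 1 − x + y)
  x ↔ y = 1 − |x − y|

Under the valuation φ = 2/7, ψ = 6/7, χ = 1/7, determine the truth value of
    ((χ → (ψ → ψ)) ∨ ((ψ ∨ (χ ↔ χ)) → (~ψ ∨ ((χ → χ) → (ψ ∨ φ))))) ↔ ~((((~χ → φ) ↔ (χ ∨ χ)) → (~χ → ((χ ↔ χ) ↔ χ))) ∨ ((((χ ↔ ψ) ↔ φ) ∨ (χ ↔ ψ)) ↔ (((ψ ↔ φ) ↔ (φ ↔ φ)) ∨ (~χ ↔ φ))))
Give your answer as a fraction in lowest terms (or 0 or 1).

3/7

ψ → ψ = 6/7 → 6/7 = 1
χ → (ψ → ψ) = 1/7 → 1 = 1
χ ↔ χ = 1/7 ↔ 1/7 = 1
ψ ∨ (χ ↔ χ) = 6/7 ∨ 1 = 1
~ψ = ~6/7 = 1/7
χ → χ = 1/7 → 1/7 = 1
ψ ∨ φ = 6/7 ∨ 2/7 = 6/7
(χ → χ) → (ψ ∨ φ) = 1 → 6/7 = 6/7
~ψ ∨ ((χ → χ) → (ψ ∨ φ)) = 1/7 ∨ 6/7 = 6/7
(ψ ∨ (χ ↔ χ)) → (~ψ ∨ ((χ → χ) → (ψ ∨ φ))) = 1 → 6/7 = 6/7
(χ → (ψ → ψ)) ∨ ((ψ ∨ (χ ↔ χ)) → (~ψ ∨ ((χ → χ) → (ψ ∨ φ)))) = 1 ∨ 6/7 = 1
~χ = ~1/7 = 6/7
~χ → φ = 6/7 → 2/7 = 3/7
χ ∨ χ = 1/7 ∨ 1/7 = 1/7
(~χ → φ) ↔ (χ ∨ χ) = 3/7 ↔ 1/7 = 5/7
~χ = ~1/7 = 6/7
χ ↔ χ = 1/7 ↔ 1/7 = 1
(χ ↔ χ) ↔ χ = 1 ↔ 1/7 = 1/7
~χ → ((χ ↔ χ) ↔ χ) = 6/7 → 1/7 = 2/7
((~χ → φ) ↔ (χ ∨ χ)) → (~χ → ((χ ↔ χ) ↔ χ)) = 5/7 → 2/7 = 4/7
χ ↔ ψ = 1/7 ↔ 6/7 = 2/7
(χ ↔ ψ) ↔ φ = 2/7 ↔ 2/7 = 1
χ ↔ ψ = 1/7 ↔ 6/7 = 2/7
((χ ↔ ψ) ↔ φ) ∨ (χ ↔ ψ) = 1 ∨ 2/7 = 1
ψ ↔ φ = 6/7 ↔ 2/7 = 3/7
φ ↔ φ = 2/7 ↔ 2/7 = 1
(ψ ↔ φ) ↔ (φ ↔ φ) = 3/7 ↔ 1 = 3/7
~χ = ~1/7 = 6/7
~χ ↔ φ = 6/7 ↔ 2/7 = 3/7
((ψ ↔ φ) ↔ (φ ↔ φ)) ∨ (~χ ↔ φ) = 3/7 ∨ 3/7 = 3/7
(((χ ↔ ψ) ↔ φ) ∨ (χ ↔ ψ)) ↔ (((ψ ↔ φ) ↔ (φ ↔ φ)) ∨ (~χ ↔ φ)) = 1 ↔ 3/7 = 3/7
(((~χ → φ) ↔ (χ ∨ χ)) → (~χ → ((χ ↔ χ) ↔ χ))) ∨ ((((χ ↔ ψ) ↔ φ) ∨ (χ ↔ ψ)) ↔ (((ψ ↔ φ) ↔ (φ ↔ φ)) ∨ (~χ ↔ φ))) = 4/7 ∨ 3/7 = 4/7
~((((~χ → φ) ↔ (χ ∨ χ)) → (~χ → ((χ ↔ χ) ↔ χ))) ∨ ((((χ ↔ ψ) ↔ φ) ∨ (χ ↔ ψ)) ↔ (((ψ ↔ φ) ↔ (φ ↔ φ)) ∨ (~χ ↔ φ)))) = ~4/7 = 3/7
((χ → (ψ → ψ)) ∨ ((ψ ∨ (χ ↔ χ)) → (~ψ ∨ ((χ → χ) → (ψ ∨ φ))))) ↔ ~((((~χ → φ) ↔ (χ ∨ χ)) → (~χ → ((χ ↔ χ) ↔ χ))) ∨ ((((χ ↔ ψ) ↔ φ) ∨ (χ ↔ ψ)) ↔ (((ψ ↔ φ) ↔ (φ ↔ φ)) ∨ (~χ ↔ φ)))) = 1 ↔ 3/7 = 3/7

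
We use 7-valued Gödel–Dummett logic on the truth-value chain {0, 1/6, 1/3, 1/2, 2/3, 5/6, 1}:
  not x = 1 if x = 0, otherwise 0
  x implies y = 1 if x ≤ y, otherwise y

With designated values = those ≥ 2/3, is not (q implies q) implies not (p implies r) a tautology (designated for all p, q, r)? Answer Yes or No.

At p = 1, q = 1/3, r = 1, for instance:
q implies q = 1/3 implies 1/3 = 1
not (q implies q) = not 1 = 0
p implies r = 1 implies 1 = 1
not (p implies r) = not 1 = 0
not (q implies q) implies not (p implies r) = 0 implies 0 = 1
and checking the remaining 342 assignments likewise gives ≥ 2/3 in every case.

Yes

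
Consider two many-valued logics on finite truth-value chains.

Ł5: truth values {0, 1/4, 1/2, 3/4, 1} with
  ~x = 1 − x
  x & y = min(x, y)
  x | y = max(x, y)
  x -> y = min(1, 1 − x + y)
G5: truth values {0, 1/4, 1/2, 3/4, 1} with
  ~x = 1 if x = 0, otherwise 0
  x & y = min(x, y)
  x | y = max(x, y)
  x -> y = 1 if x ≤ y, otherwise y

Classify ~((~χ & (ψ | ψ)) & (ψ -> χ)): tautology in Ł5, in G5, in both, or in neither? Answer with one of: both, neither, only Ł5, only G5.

only G5

In Ł5: at ψ = 1/4, χ = 0 the value is 3/4 — not a tautology.
In G5: every assignment gives 1 — tautology.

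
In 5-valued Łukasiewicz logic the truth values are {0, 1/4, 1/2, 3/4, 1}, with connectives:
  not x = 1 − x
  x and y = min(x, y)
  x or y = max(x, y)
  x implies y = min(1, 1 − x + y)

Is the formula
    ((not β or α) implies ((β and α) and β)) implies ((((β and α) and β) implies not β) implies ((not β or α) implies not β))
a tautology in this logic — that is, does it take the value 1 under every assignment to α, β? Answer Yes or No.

At α = 1/2, β = 1/2, for instance:
not β = not 1/2 = 1/2
not β or α = 1/2 or 1/2 = 1/2
β and α = 1/2 and 1/2 = 1/2
(β and α) and β = 1/2 and 1/2 = 1/2
(not β or α) implies ((β and α) and β) = 1/2 implies 1/2 = 1
not β = not 1/2 = 1/2
((β and α) and β) implies not β = 1/2 implies 1/2 = 1
(not β or α) implies not β = 1/2 implies 1/2 = 1
(((β and α) and β) implies not β) implies ((not β or α) implies not β) = 1 implies 1 = 1
((not β or α) implies ((β and α) and β)) implies ((((β and α) and β) implies not β) implies ((not β or α) implies not β)) = 1 implies 1 = 1
and checking the remaining 24 assignments likewise gives ≥ 1 in every case.

Yes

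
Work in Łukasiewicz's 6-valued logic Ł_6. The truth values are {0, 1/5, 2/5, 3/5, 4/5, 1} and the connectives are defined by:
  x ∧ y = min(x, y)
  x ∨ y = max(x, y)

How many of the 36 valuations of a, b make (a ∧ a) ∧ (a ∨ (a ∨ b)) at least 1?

value 1: 6 assignments (counts)
value 4/5: 6 assignments
value 3/5: 6 assignments
value 2/5: 6 assignments
value 1/5: 6 assignments
value 0: 6 assignments
So 6 of the 36 assignments meet the threshold.

6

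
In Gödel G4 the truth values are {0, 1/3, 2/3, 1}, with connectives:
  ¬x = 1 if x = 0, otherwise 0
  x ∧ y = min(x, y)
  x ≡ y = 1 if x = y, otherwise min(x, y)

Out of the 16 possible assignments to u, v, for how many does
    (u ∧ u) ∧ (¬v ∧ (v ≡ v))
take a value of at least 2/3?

2

u = 0, v = 0 ↦ 0  <
u = 0, v = 1/3 ↦ 0  <
u = 0, v = 2/3 ↦ 0  <
u = 0, v = 1 ↦ 0  <
u = 1/3, v = 0 ↦ 1/3  <
u = 1/3, v = 1/3 ↦ 0  <
u = 1/3, v = 2/3 ↦ 0  <
u = 1/3, v = 1 ↦ 0  <
u = 2/3, v = 0 ↦ 2/3  ≥
u = 2/3, v = 1/3 ↦ 0  <
u = 2/3, v = 2/3 ↦ 0  <
u = 2/3, v = 1 ↦ 0  <
u = 1, v = 0 ↦ 1  ≥
u = 1, v = 1/3 ↦ 0  <
u = 1, v = 2/3 ↦ 0  <
u = 1, v = 1 ↦ 0  <
So 2 of the 16 assignments meet the threshold.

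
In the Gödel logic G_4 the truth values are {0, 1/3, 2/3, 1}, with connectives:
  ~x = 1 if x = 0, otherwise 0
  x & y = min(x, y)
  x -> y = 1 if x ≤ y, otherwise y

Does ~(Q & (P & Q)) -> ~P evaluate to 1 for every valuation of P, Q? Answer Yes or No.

No

Counterexample: take P = 1/3, Q = 0.
P & Q = 1/3 & 0 = 0
Q & (P & Q) = 0 & 0 = 0
~(Q & (P & Q)) = ~0 = 1
~P = ~1/3 = 0
~(Q & (P & Q)) -> ~P = 1 -> 0 = 0
This gives 0 ≠ 1.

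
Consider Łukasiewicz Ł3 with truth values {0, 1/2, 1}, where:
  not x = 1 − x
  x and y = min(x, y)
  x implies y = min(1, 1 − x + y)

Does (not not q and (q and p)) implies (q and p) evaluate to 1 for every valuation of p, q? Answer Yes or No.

p = 0, q = 0 ↦ 1
p = 0, q = 1/2 ↦ 1
p = 0, q = 1 ↦ 1
p = 1/2, q = 0 ↦ 1
p = 1/2, q = 1/2 ↦ 1
p = 1/2, q = 1 ↦ 1
p = 1, q = 0 ↦ 1
p = 1, q = 1/2 ↦ 1
p = 1, q = 1 ↦ 1
Every assignment gives a value ≥ 1.

Yes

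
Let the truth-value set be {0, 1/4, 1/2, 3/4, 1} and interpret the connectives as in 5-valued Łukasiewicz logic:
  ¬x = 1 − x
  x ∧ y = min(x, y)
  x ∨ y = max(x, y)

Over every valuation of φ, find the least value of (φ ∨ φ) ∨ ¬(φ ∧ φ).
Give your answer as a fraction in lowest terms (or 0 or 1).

Take φ = 1/2:
φ ∨ φ = 1/2 ∨ 1/2 = 1/2
φ ∧ φ = 1/2 ∧ 1/2 = 1/2
¬(φ ∧ φ) = ¬1/2 = 1/2
(φ ∨ φ) ∨ ¬(φ ∧ φ) = 1/2 ∨ 1/2 = 1/2
No assignment yields a value below 1/2, so this is the minimum.

1/2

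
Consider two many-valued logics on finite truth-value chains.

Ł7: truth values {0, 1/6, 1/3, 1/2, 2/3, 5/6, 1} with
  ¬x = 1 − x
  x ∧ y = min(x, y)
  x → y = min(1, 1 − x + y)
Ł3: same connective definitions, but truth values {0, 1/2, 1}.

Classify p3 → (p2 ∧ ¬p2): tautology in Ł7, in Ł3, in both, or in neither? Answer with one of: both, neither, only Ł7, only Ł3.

neither

In Ł7: at p2 = 0, p3 = 1/6 the value is 5/6 — not a tautology.
In Ł3: at p2 = 0, p3 = 1/2 the value is 1/2 — not a tautology.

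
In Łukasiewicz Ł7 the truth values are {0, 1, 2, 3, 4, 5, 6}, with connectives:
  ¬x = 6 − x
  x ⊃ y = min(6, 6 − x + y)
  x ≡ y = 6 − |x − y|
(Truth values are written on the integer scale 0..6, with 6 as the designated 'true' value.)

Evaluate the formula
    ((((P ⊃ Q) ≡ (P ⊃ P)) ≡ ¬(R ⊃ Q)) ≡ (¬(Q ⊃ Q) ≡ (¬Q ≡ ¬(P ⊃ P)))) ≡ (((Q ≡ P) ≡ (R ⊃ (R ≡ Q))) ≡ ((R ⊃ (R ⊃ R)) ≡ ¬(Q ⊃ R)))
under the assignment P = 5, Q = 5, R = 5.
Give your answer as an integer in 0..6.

P ⊃ Q = 5 ⊃ 5 = 6
P ⊃ P = 5 ⊃ 5 = 6
(P ⊃ Q) ≡ (P ⊃ P) = 6 ≡ 6 = 6
R ⊃ Q = 5 ⊃ 5 = 6
¬(R ⊃ Q) = ¬6 = 0
((P ⊃ Q) ≡ (P ⊃ P)) ≡ ¬(R ⊃ Q) = 6 ≡ 0 = 0
Q ⊃ Q = 5 ⊃ 5 = 6
¬(Q ⊃ Q) = ¬6 = 0
¬Q = ¬5 = 1
P ⊃ P = 5 ⊃ 5 = 6
¬(P ⊃ P) = ¬6 = 0
¬Q ≡ ¬(P ⊃ P) = 1 ≡ 0 = 5
¬(Q ⊃ Q) ≡ (¬Q ≡ ¬(P ⊃ P)) = 0 ≡ 5 = 1
(((P ⊃ Q) ≡ (P ⊃ P)) ≡ ¬(R ⊃ Q)) ≡ (¬(Q ⊃ Q) ≡ (¬Q ≡ ¬(P ⊃ P))) = 0 ≡ 1 = 5
Q ≡ P = 5 ≡ 5 = 6
R ≡ Q = 5 ≡ 5 = 6
R ⊃ (R ≡ Q) = 5 ⊃ 6 = 6
(Q ≡ P) ≡ (R ⊃ (R ≡ Q)) = 6 ≡ 6 = 6
R ⊃ R = 5 ⊃ 5 = 6
R ⊃ (R ⊃ R) = 5 ⊃ 6 = 6
Q ⊃ R = 5 ⊃ 5 = 6
¬(Q ⊃ R) = ¬6 = 0
(R ⊃ (R ⊃ R)) ≡ ¬(Q ⊃ R) = 6 ≡ 0 = 0
((Q ≡ P) ≡ (R ⊃ (R ≡ Q))) ≡ ((R ⊃ (R ⊃ R)) ≡ ¬(Q ⊃ R)) = 6 ≡ 0 = 0
((((P ⊃ Q) ≡ (P ⊃ P)) ≡ ¬(R ⊃ Q)) ≡ (¬(Q ⊃ Q) ≡ (¬Q ≡ ¬(P ⊃ P)))) ≡ (((Q ≡ P) ≡ (R ⊃ (R ≡ Q))) ≡ ((R ⊃ (R ⊃ R)) ≡ ¬(Q ⊃ R))) = 5 ≡ 0 = 1

1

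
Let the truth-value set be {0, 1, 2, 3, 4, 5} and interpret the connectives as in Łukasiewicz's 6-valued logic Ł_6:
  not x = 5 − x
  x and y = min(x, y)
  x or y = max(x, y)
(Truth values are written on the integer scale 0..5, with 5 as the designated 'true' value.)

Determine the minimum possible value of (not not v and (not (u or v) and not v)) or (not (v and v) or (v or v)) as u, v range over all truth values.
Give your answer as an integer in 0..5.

3

Take u = 0, v = 2:
not v = not 2 = 3
not not v = not 3 = 2
u or v = 0 or 2 = 2
not (u or v) = not 2 = 3
not v = not 2 = 3
not (u or v) and not v = 3 and 3 = 3
not not v and (not (u or v) and not v) = 2 and 3 = 2
v and v = 2 and 2 = 2
not (v and v) = not 2 = 3
v or v = 2 or 2 = 2
not (v and v) or (v or v) = 3 or 2 = 3
(not not v and (not (u or v) and not v)) or (not (v and v) or (v or v)) = 2 or 3 = 3
No assignment yields a value below 3, so this is the minimum.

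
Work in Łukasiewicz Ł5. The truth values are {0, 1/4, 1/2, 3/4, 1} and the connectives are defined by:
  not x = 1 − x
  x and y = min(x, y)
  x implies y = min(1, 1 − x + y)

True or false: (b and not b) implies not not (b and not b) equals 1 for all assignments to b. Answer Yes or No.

Yes

b = 0 ↦ 1
b = 1/4 ↦ 1
b = 1/2 ↦ 1
b = 3/4 ↦ 1
b = 1 ↦ 1
Every assignment gives a value ≥ 1.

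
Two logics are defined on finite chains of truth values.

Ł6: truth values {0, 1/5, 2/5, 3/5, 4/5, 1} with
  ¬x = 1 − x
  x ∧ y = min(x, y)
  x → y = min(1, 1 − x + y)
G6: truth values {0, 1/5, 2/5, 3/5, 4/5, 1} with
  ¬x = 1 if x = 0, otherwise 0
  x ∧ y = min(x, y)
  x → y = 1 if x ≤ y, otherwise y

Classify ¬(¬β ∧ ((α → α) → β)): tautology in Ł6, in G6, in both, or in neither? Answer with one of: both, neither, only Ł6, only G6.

In Ł6: at α = 0, β = 1/5 the value is 4/5 — not a tautology.
In G6: every assignment gives 1 — tautology.

only G6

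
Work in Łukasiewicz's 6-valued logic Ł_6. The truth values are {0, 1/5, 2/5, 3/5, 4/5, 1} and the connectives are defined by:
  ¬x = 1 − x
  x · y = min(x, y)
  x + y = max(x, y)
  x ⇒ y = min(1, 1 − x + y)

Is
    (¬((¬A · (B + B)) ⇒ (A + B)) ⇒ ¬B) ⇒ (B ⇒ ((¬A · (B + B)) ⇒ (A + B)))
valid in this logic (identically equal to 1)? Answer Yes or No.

At A = 4/5, B = 2/5, for instance:
¬A = ¬4/5 = 1/5
B + B = 2/5 + 2/5 = 2/5
¬A · (B + B) = 1/5 · 2/5 = 1/5
A + B = 4/5 + 2/5 = 4/5
(¬A · (B + B)) ⇒ (A + B) = 1/5 ⇒ 4/5 = 1
¬((¬A · (B + B)) ⇒ (A + B)) = ¬1 = 0
¬B = ¬2/5 = 3/5
¬((¬A · (B + B)) ⇒ (A + B)) ⇒ ¬B = 0 ⇒ 3/5 = 1
B ⇒ ((¬A · (B + B)) ⇒ (A + B)) = 2/5 ⇒ 1 = 1
(¬((¬A · (B + B)) ⇒ (A + B)) ⇒ ¬B) ⇒ (B ⇒ ((¬A · (B + B)) ⇒ (A + B))) = 1 ⇒ 1 = 1
and checking the remaining 35 assignments likewise gives ≥ 1 in every case.

Yes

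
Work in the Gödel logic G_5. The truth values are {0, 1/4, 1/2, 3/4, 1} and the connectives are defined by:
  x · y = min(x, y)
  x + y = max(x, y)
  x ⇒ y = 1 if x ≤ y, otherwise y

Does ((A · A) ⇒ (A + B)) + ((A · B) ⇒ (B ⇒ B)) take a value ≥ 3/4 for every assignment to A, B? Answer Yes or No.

At A = 1/4, B = 1, for instance:
A · A = 1/4 · 1/4 = 1/4
A + B = 1/4 + 1 = 1
(A · A) ⇒ (A + B) = 1/4 ⇒ 1 = 1
A · B = 1/4 · 1 = 1/4
B ⇒ B = 1 ⇒ 1 = 1
(A · B) ⇒ (B ⇒ B) = 1/4 ⇒ 1 = 1
((A · A) ⇒ (A + B)) + ((A · B) ⇒ (B ⇒ B)) = 1 + 1 = 1
and checking the remaining 24 assignments likewise gives ≥ 3/4 in every case.

Yes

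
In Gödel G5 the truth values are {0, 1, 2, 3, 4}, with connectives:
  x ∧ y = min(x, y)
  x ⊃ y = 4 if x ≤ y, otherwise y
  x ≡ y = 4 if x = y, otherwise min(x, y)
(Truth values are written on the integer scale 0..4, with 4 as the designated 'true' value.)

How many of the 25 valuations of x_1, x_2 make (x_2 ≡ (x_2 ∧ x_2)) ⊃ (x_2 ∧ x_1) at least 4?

1

value 4: 1 assignment (counts)
value 3: 3 assignments
value 2: 5 assignments
value 1: 7 assignments
value 0: 9 assignments
So 1 of the 25 assignments meets the threshold.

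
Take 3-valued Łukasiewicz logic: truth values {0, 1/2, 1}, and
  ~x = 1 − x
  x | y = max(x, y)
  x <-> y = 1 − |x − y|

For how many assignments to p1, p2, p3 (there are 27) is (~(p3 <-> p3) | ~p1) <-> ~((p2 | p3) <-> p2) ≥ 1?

value 1: 9 assignments (counts)
value 1/2: 11 assignments
value 0: 7 assignments
So 9 of the 27 assignments meet the threshold.

9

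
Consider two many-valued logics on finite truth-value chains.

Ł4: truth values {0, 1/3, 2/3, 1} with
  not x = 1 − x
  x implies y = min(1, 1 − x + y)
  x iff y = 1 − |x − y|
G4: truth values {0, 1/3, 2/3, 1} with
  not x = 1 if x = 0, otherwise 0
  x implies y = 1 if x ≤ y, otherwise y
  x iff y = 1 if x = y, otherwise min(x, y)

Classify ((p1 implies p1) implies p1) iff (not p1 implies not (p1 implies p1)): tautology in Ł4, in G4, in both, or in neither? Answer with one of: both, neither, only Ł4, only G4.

In Ł4: every assignment gives 1 — tautology.
In G4: at p1 = 1/3 the value is 1/3 — not a tautology.

only Ł4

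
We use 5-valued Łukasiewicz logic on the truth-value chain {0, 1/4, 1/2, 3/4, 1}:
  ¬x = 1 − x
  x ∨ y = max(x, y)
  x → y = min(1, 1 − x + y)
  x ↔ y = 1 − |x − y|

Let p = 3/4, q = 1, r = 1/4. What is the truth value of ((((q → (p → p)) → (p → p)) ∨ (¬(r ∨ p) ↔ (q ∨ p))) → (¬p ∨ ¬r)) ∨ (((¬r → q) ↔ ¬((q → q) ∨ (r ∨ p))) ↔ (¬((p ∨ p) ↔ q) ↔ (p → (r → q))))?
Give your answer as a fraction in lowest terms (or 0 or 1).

p → p = 3/4 → 3/4 = 1
q → (p → p) = 1 → 1 = 1
p → p = 3/4 → 3/4 = 1
(q → (p → p)) → (p → p) = 1 → 1 = 1
r ∨ p = 1/4 ∨ 3/4 = 3/4
¬(r ∨ p) = ¬3/4 = 1/4
q ∨ p = 1 ∨ 3/4 = 1
¬(r ∨ p) ↔ (q ∨ p) = 1/4 ↔ 1 = 1/4
((q → (p → p)) → (p → p)) ∨ (¬(r ∨ p) ↔ (q ∨ p)) = 1 ∨ 1/4 = 1
¬p = ¬3/4 = 1/4
¬r = ¬1/4 = 3/4
¬p ∨ ¬r = 1/4 ∨ 3/4 = 3/4
(((q → (p → p)) → (p → p)) ∨ (¬(r ∨ p) ↔ (q ∨ p))) → (¬p ∨ ¬r) = 1 → 3/4 = 3/4
¬r = ¬1/4 = 3/4
¬r → q = 3/4 → 1 = 1
q → q = 1 → 1 = 1
r ∨ p = 1/4 ∨ 3/4 = 3/4
(q → q) ∨ (r ∨ p) = 1 ∨ 3/4 = 1
¬((q → q) ∨ (r ∨ p)) = ¬1 = 0
(¬r → q) ↔ ¬((q → q) ∨ (r ∨ p)) = 1 ↔ 0 = 0
p ∨ p = 3/4 ∨ 3/4 = 3/4
(p ∨ p) ↔ q = 3/4 ↔ 1 = 3/4
¬((p ∨ p) ↔ q) = ¬3/4 = 1/4
r → q = 1/4 → 1 = 1
p → (r → q) = 3/4 → 1 = 1
¬((p ∨ p) ↔ q) ↔ (p → (r → q)) = 1/4 ↔ 1 = 1/4
((¬r → q) ↔ ¬((q → q) ∨ (r ∨ p))) ↔ (¬((p ∨ p) ↔ q) ↔ (p → (r → q))) = 0 ↔ 1/4 = 3/4
((((q → (p → p)) → (p → p)) ∨ (¬(r ∨ p) ↔ (q ∨ p))) → (¬p ∨ ¬r)) ∨ (((¬r → q) ↔ ¬((q → q) ∨ (r ∨ p))) ↔ (¬((p ∨ p) ↔ q) ↔ (p → (r → q)))) = 3/4 ∨ 3/4 = 3/4

3/4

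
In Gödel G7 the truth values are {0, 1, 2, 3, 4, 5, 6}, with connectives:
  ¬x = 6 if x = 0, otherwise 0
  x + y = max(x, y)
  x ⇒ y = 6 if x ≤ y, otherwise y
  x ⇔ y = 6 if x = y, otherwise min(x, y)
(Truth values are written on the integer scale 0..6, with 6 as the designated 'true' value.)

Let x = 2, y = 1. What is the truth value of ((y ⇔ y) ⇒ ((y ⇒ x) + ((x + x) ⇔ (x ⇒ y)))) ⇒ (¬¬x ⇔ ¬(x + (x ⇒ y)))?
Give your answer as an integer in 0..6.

0

y ⇔ y = 1 ⇔ 1 = 6
y ⇒ x = 1 ⇒ 2 = 6
x + x = 2 + 2 = 2
x ⇒ y = 2 ⇒ 1 = 1
(x + x) ⇔ (x ⇒ y) = 2 ⇔ 1 = 1
(y ⇒ x) + ((x + x) ⇔ (x ⇒ y)) = 6 + 1 = 6
(y ⇔ y) ⇒ ((y ⇒ x) + ((x + x) ⇔ (x ⇒ y))) = 6 ⇒ 6 = 6
¬x = ¬2 = 0
¬¬x = ¬0 = 6
x ⇒ y = 2 ⇒ 1 = 1
x + (x ⇒ y) = 2 + 1 = 2
¬(x + (x ⇒ y)) = ¬2 = 0
¬¬x ⇔ ¬(x + (x ⇒ y)) = 6 ⇔ 0 = 0
((y ⇔ y) ⇒ ((y ⇒ x) + ((x + x) ⇔ (x ⇒ y)))) ⇒ (¬¬x ⇔ ¬(x + (x ⇒ y))) = 6 ⇒ 0 = 0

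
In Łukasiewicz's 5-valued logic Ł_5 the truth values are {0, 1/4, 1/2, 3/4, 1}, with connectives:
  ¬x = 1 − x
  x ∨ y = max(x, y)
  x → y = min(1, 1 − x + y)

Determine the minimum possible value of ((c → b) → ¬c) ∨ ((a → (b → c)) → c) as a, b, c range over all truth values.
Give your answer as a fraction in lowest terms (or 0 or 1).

Take a = 0, b = 1/2, c = 1/2:
c → b = 1/2 → 1/2 = 1
¬c = ¬1/2 = 1/2
(c → b) → ¬c = 1 → 1/2 = 1/2
b → c = 1/2 → 1/2 = 1
a → (b → c) = 0 → 1 = 1
(a → (b → c)) → c = 1 → 1/2 = 1/2
((c → b) → ¬c) ∨ ((a → (b → c)) → c) = 1/2 ∨ 1/2 = 1/2
No assignment yields a value below 1/2, so this is the minimum.

1/2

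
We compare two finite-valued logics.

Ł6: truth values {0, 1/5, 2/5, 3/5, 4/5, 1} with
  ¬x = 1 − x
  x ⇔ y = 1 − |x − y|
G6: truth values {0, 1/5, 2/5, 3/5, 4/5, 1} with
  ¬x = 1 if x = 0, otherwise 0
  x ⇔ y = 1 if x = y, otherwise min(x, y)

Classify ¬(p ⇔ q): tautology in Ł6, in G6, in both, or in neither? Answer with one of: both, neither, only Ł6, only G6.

neither

In Ł6: at p = 0, q = 0 the value is 0 — not a tautology.
In G6: at p = 0, q = 0 the value is 0 — not a tautology.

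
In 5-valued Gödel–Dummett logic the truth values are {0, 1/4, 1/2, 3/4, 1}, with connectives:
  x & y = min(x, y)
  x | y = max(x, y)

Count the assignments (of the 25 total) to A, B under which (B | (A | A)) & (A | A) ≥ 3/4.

value 1: 5 assignments (counts)
value 3/4: 5 assignments (counts)
value 1/2: 5 assignments
value 1/4: 5 assignments
value 0: 5 assignments
So 10 of the 25 assignments meet the threshold.

10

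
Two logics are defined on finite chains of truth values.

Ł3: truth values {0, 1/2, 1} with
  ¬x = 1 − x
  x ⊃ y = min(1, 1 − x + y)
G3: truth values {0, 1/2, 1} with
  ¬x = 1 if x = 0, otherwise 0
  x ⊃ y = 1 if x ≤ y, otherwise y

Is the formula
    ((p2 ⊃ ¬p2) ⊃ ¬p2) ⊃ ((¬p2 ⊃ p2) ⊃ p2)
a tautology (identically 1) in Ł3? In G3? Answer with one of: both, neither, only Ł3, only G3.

only Ł3

In Ł3: every assignment gives 1 — tautology.
In G3: at p2 = 1/2 the value is 1/2 — not a tautology.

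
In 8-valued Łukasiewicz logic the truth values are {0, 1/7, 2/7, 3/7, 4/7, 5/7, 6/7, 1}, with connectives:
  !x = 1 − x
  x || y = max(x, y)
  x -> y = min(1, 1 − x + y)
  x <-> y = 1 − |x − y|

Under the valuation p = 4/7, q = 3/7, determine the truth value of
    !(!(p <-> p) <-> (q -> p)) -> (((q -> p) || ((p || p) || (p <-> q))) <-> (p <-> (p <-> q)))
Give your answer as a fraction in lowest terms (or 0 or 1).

p <-> p = 4/7 <-> 4/7 = 1
!(p <-> p) = !1 = 0
q -> p = 3/7 -> 4/7 = 1
!(p <-> p) <-> (q -> p) = 0 <-> 1 = 0
!(!(p <-> p) <-> (q -> p)) = !0 = 1
q -> p = 3/7 -> 4/7 = 1
p || p = 4/7 || 4/7 = 4/7
p <-> q = 4/7 <-> 3/7 = 6/7
(p || p) || (p <-> q) = 4/7 || 6/7 = 6/7
(q -> p) || ((p || p) || (p <-> q)) = 1 || 6/7 = 1
p <-> q = 4/7 <-> 3/7 = 6/7
p <-> (p <-> q) = 4/7 <-> 6/7 = 5/7
((q -> p) || ((p || p) || (p <-> q))) <-> (p <-> (p <-> q)) = 1 <-> 5/7 = 5/7
!(!(p <-> p) <-> (q -> p)) -> (((q -> p) || ((p || p) || (p <-> q))) <-> (p <-> (p <-> q))) = 1 -> 5/7 = 5/7

5/7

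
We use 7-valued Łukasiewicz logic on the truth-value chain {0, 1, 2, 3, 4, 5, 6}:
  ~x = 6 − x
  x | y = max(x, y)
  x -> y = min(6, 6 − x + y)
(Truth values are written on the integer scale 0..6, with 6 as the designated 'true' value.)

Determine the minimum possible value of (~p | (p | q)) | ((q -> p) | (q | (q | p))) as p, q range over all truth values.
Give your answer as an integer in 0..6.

Take p = 2, q = 4:
~p = ~2 = 4
p | q = 2 | 4 = 4
~p | (p | q) = 4 | 4 = 4
q -> p = 4 -> 2 = 4
q | p = 4 | 2 = 4
q | (q | p) = 4 | 4 = 4
(q -> p) | (q | (q | p)) = 4 | 4 = 4
(~p | (p | q)) | ((q -> p) | (q | (q | p))) = 4 | 4 = 4
No assignment yields a value below 4, so this is the minimum.

4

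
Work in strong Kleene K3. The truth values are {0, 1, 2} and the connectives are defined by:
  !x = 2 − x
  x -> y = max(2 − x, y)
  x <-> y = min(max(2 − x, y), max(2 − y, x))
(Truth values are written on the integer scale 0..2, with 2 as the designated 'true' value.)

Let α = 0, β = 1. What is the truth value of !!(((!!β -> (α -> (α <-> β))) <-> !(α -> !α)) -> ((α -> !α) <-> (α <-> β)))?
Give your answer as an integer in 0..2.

!β = !1 = 1
!!β = !1 = 1
α <-> β = 0 <-> 1 = 1
α -> (α <-> β) = 0 -> 1 = 2
!!β -> (α -> (α <-> β)) = 1 -> 2 = 2
!α = !0 = 2
α -> !α = 0 -> 2 = 2
!(α -> !α) = !2 = 0
(!!β -> (α -> (α <-> β))) <-> !(α -> !α) = 2 <-> 0 = 0
!α = !0 = 2
α -> !α = 0 -> 2 = 2
α <-> β = 0 <-> 1 = 1
(α -> !α) <-> (α <-> β) = 2 <-> 1 = 1
((!!β -> (α -> (α <-> β))) <-> !(α -> !α)) -> ((α -> !α) <-> (α <-> β)) = 0 -> 1 = 2
!(((!!β -> (α -> (α <-> β))) <-> !(α -> !α)) -> ((α -> !α) <-> (α <-> β))) = !2 = 0
!!(((!!β -> (α -> (α <-> β))) <-> !(α -> !α)) -> ((α -> !α) <-> (α <-> β))) = !0 = 2

2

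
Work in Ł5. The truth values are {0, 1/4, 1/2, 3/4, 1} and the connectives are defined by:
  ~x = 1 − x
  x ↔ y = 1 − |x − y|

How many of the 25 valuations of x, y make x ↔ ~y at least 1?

5

value 1: 5 assignments (counts)
value 3/4: 8 assignments
value 1/2: 6 assignments
value 1/4: 4 assignments
value 0: 2 assignments
So 5 of the 25 assignments meet the threshold.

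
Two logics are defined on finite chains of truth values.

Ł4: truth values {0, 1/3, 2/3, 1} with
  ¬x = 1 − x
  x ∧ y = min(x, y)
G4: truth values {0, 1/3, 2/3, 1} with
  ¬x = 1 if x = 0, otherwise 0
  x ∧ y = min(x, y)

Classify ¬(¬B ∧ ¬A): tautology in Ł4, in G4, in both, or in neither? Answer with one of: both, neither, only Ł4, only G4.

neither

In Ł4: at A = 0, B = 0 the value is 0 — not a tautology.
In G4: at A = 0, B = 0 the value is 0 — not a tautology.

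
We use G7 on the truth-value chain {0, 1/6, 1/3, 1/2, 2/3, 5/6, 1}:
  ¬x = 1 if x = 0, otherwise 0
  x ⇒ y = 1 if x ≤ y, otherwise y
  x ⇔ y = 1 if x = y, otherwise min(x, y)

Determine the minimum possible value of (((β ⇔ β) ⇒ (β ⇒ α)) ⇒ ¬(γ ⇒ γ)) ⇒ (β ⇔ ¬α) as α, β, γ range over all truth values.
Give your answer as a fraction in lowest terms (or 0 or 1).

1/6

Take α = 0, β = 1/6, γ = 0:
β ⇔ β = 1/6 ⇔ 1/6 = 1
β ⇒ α = 1/6 ⇒ 0 = 0
(β ⇔ β) ⇒ (β ⇒ α) = 1 ⇒ 0 = 0
γ ⇒ γ = 0 ⇒ 0 = 1
¬(γ ⇒ γ) = ¬1 = 0
((β ⇔ β) ⇒ (β ⇒ α)) ⇒ ¬(γ ⇒ γ) = 0 ⇒ 0 = 1
¬α = ¬0 = 1
β ⇔ ¬α = 1/6 ⇔ 1 = 1/6
(((β ⇔ β) ⇒ (β ⇒ α)) ⇒ ¬(γ ⇒ γ)) ⇒ (β ⇔ ¬α) = 1 ⇒ 1/6 = 1/6
No assignment yields a value below 1/6, so this is the minimum.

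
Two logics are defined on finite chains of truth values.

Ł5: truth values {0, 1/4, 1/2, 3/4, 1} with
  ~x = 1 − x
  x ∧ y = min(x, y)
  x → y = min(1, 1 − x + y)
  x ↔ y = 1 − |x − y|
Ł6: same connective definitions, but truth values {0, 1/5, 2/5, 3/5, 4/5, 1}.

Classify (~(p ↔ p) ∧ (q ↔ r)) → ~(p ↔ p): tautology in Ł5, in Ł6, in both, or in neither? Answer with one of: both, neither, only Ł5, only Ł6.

both

In Ł5: every assignment gives 1 — tautology.
In Ł6: every assignment gives 1 — tautology.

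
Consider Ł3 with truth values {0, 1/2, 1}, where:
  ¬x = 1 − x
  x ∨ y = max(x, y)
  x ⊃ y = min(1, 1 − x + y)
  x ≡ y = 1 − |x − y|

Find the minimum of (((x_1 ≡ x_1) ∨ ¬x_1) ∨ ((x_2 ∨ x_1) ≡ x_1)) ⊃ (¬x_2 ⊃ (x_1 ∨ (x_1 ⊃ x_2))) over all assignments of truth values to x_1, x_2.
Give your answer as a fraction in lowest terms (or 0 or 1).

Take x_1 = 1/2, x_2 = 0:
x_1 ≡ x_1 = 1/2 ≡ 1/2 = 1
¬x_1 = ¬1/2 = 1/2
(x_1 ≡ x_1) ∨ ¬x_1 = 1 ∨ 1/2 = 1
x_2 ∨ x_1 = 0 ∨ 1/2 = 1/2
(x_2 ∨ x_1) ≡ x_1 = 1/2 ≡ 1/2 = 1
((x_1 ≡ x_1) ∨ ¬x_1) ∨ ((x_2 ∨ x_1) ≡ x_1) = 1 ∨ 1 = 1
¬x_2 = ¬0 = 1
x_1 ⊃ x_2 = 1/2 ⊃ 0 = 1/2
x_1 ∨ (x_1 ⊃ x_2) = 1/2 ∨ 1/2 = 1/2
¬x_2 ⊃ (x_1 ∨ (x_1 ⊃ x_2)) = 1 ⊃ 1/2 = 1/2
(((x_1 ≡ x_1) ∨ ¬x_1) ∨ ((x_2 ∨ x_1) ≡ x_1)) ⊃ (¬x_2 ⊃ (x_1 ∨ (x_1 ⊃ x_2))) = 1 ⊃ 1/2 = 1/2
No assignment yields a value below 1/2, so this is the minimum.

1/2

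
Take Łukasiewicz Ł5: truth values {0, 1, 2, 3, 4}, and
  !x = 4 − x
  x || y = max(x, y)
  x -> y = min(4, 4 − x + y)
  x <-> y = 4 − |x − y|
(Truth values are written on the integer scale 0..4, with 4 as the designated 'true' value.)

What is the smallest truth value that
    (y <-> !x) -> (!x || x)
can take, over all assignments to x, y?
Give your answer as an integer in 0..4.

2

Take x = 2, y = 2:
!x = !2 = 2
y <-> !x = 2 <-> 2 = 4
!x = !2 = 2
!x || x = 2 || 2 = 2
(y <-> !x) -> (!x || x) = 4 -> 2 = 2
No assignment yields a value below 2, so this is the minimum.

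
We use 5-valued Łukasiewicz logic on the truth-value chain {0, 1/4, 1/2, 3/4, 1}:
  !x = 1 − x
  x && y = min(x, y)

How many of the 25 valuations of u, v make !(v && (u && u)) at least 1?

value 1: 9 assignments (counts)
value 3/4: 7 assignments
value 1/2: 5 assignments
value 1/4: 3 assignments
value 0: 1 assignment
So 9 of the 25 assignments meet the threshold.

9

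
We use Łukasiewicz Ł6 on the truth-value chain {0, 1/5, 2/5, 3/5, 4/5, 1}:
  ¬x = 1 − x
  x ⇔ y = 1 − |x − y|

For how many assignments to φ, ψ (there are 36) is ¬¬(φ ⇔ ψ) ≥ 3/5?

24

value 1: 6 assignments (counts)
value 4/5: 10 assignments (counts)
value 3/5: 8 assignments (counts)
value 2/5: 6 assignments
value 1/5: 4 assignments
value 0: 2 assignments
So 24 of the 36 assignments meet the threshold.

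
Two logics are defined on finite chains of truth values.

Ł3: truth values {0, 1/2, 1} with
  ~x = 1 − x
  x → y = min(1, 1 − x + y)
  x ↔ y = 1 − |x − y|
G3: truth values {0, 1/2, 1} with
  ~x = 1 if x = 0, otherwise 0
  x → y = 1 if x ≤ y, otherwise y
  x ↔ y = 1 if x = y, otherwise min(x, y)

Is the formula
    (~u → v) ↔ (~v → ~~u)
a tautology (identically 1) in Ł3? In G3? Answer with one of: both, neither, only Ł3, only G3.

In Ł3: every assignment gives 1 — tautology.
In G3: at u = 0, v = 1/2 the value is 1/2 — not a tautology.

only Ł3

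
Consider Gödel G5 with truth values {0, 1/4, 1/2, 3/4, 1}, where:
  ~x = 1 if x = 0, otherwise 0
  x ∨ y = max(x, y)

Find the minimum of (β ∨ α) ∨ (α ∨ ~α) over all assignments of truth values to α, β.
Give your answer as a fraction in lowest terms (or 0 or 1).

1/4

Take α = 1/4, β = 0:
β ∨ α = 0 ∨ 1/4 = 1/4
~α = ~1/4 = 0
α ∨ ~α = 1/4 ∨ 0 = 1/4
(β ∨ α) ∨ (α ∨ ~α) = 1/4 ∨ 1/4 = 1/4
No assignment yields a value below 1/4, so this is the minimum.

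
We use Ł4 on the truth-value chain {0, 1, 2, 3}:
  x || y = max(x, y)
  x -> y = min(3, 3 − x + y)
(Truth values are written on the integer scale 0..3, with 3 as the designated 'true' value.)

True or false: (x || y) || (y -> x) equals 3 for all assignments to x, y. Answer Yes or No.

Counterexample: take x = 0, y = 1.
x || y = 0 || 1 = 1
y -> x = 1 -> 0 = 2
(x || y) || (y -> x) = 1 || 2 = 2
This gives 2 ≠ 3.

No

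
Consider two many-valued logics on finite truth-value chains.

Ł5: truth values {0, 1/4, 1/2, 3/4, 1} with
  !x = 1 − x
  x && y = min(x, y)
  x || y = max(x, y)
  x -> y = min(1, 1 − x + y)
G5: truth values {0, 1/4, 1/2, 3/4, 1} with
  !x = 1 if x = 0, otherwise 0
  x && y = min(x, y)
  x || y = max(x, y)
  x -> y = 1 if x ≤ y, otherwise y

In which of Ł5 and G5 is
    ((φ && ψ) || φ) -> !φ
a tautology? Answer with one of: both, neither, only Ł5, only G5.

In Ł5: at φ = 3/4, ψ = 0 the value is 1/2 — not a tautology.
In G5: at φ = 1/4, ψ = 0 the value is 0 — not a tautology.

neither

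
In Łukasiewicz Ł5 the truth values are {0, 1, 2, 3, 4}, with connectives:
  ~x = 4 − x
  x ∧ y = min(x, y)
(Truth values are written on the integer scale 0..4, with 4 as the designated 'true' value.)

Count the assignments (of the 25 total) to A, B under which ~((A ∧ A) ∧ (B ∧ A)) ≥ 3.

16

value 4: 9 assignments (counts)
value 3: 7 assignments (counts)
value 2: 5 assignments
value 1: 3 assignments
value 0: 1 assignment
So 16 of the 25 assignments meet the threshold.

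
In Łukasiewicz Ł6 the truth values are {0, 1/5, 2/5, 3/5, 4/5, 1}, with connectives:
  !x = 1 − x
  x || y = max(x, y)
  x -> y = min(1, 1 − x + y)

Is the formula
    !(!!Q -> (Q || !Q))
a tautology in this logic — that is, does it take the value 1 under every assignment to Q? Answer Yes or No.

No

Counterexample: take Q = 0.
!Q = !0 = 1
!!Q = !1 = 0
!Q = !0 = 1
Q || !Q = 0 || 1 = 1
!!Q -> (Q || !Q) = 0 -> 1 = 1
!(!!Q -> (Q || !Q)) = !1 = 0
This gives 0 ≠ 1.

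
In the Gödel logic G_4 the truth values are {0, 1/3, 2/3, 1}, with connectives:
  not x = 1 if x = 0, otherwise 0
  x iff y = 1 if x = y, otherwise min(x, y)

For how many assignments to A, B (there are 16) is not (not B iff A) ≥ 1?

A = 0, B = 0 ↦ 1  ≥
A = 0, B = 1/3 ↦ 0  <
A = 0, B = 2/3 ↦ 0  <
A = 0, B = 1 ↦ 0  <
A = 1/3, B = 0 ↦ 0  <
A = 1/3, B = 1/3 ↦ 1  ≥
A = 1/3, B = 2/3 ↦ 1  ≥
A = 1/3, B = 1 ↦ 1  ≥
A = 2/3, B = 0 ↦ 0  <
A = 2/3, B = 1/3 ↦ 1  ≥
A = 2/3, B = 2/3 ↦ 1  ≥
A = 2/3, B = 1 ↦ 1  ≥
A = 1, B = 0 ↦ 0  <
A = 1, B = 1/3 ↦ 1  ≥
A = 1, B = 2/3 ↦ 1  ≥
A = 1, B = 1 ↦ 1  ≥
So 10 of the 16 assignments meet the threshold.

10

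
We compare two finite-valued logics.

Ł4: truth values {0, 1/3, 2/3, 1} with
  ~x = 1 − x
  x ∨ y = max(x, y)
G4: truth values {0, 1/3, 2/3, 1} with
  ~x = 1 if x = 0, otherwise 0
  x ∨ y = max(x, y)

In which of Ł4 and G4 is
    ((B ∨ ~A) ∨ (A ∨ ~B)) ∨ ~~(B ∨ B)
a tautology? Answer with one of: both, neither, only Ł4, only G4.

In Ł4: at A = 1/3, B = 1/3 the value is 2/3 — not a tautology.
In G4: every assignment gives 1 — tautology.

only G4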